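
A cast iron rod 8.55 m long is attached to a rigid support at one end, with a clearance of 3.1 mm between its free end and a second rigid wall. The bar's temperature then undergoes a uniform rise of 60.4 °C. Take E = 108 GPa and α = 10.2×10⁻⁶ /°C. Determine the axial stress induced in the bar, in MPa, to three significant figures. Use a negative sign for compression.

Free thermal expansion αLΔT = 10.2e-6 · 8550 · 60.4 = 5.267 mm.
The walls engage after the gap closes; constrained expansion = 5.267 − 3.1 = 2.167 mm.
The walls impose strain ε = −(2.167)/8550 = -2.5351e-04; σ = Eε = 108000 · -2.5351e-04 = -27.38 MPa.

-27.4 MPa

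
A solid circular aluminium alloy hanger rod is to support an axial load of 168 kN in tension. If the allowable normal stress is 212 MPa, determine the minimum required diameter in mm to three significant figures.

31.8 mm

Required area A ≥ P/σ_allow = 168000/212 = 792.5 mm².
For a solid circular section, d ≥ √(4A/π) = 31.76 mm.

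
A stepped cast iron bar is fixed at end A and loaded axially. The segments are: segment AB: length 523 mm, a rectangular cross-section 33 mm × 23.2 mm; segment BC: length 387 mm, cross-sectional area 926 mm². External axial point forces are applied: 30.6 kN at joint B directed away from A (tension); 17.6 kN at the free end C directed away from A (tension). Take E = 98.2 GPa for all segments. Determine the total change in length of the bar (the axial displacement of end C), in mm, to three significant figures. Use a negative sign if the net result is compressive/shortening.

Internal axial forces (sectioning from the free end, tension +): N_BC = 17.6 kN, N_AB = 48.2 kN.
A_AB = 765.6 mm².
δ_AB = 48200·523/(765.6·98200) = 0.3353 mm
δ_BC = 17600·387/(926·98200) = 0.0749 mm
δ = Σδ_i = 0.4102 mm.

0.410 mm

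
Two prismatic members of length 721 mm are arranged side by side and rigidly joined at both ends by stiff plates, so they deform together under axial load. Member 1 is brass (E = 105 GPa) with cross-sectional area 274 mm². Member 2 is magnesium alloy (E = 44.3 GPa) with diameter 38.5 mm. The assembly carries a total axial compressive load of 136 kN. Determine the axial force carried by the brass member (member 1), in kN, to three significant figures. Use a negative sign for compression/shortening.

-48.7 kN

A_2 = 1164 mm².
Equal strain + equilibrium ⇒ each member carries load in proportion to AE: A₁E₁ = 28770000 N, A₂E₂ = 51570000 N, ΣAE = 80340000 N.
F₁ = P·A₁E₁/ΣAE = -136000·28770000/80340000 = -48700 N.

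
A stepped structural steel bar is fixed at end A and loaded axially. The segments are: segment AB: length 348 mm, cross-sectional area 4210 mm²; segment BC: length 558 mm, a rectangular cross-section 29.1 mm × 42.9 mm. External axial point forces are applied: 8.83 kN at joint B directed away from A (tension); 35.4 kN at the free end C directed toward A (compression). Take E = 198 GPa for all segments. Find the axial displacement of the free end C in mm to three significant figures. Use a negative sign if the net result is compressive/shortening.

Internal axial forces (sectioning from the free end, tension +): N_BC = -35.4 kN, N_AB = -26.57 kN.
A_BC = 1248 mm².
δ_AB = -26570·348/(4210·198000) = -0.01109 mm
δ_BC = -35400·558/(1248·198000) = -0.07991 mm
δ = Σδ_i = -0.09101 mm.

-0.0910 mm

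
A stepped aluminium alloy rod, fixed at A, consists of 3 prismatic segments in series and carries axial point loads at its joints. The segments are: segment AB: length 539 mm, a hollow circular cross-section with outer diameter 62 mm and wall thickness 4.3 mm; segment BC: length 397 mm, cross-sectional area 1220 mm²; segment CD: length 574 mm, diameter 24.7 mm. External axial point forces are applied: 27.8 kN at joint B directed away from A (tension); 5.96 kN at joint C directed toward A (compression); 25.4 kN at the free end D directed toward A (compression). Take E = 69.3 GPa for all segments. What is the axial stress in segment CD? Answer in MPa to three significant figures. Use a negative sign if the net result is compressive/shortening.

Internal axial forces (sectioning from the free end, tension +): N_CD = -25.4 kN, N_BC = -31.36 kN, N_AB = -3.56 kN.
A_CD = 479.2 mm².
σ_CD = N_CD/A_CD = -25400/479.2 = -53.01 MPa.

-53.0 MPa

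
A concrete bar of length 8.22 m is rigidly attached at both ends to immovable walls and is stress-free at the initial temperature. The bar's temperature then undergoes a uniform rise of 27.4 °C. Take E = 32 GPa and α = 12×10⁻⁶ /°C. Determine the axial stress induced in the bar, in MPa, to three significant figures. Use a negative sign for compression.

-10.5 MPa

Free thermal expansion αLΔT = 12e-6 · 8220 · 27.4 = 2.703 mm.
The walls impose strain ε = −(2.703)/8220 = -3.2880e-04; σ = Eε = 32000 · -3.2880e-04 = -10.52 MPa.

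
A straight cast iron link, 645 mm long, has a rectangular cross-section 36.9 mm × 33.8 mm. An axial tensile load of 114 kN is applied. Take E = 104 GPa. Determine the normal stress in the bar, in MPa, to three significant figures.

91.4 MPa

A = 1247 mm².
σ = N/A = 114000/1247 = 91.4 MPa.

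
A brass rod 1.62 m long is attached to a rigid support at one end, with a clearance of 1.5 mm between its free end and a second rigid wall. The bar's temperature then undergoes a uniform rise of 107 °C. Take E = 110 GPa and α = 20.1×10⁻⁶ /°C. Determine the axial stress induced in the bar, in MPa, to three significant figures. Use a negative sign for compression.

-135 MPa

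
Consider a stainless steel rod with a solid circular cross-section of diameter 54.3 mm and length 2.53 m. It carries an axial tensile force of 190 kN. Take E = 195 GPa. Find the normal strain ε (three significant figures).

A = 2316 mm².
σ = N/A = 82.05 MPa; ε = σ/E = 82.05/195000 = 4.208e-04.

4.21e-04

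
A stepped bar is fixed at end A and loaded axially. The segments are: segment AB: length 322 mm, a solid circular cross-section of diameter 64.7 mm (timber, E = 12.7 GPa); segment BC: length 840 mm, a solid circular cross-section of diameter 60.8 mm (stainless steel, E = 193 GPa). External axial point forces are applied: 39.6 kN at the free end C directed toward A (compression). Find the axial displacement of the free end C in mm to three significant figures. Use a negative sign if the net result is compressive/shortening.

-0.365 mm

Internal axial forces (sectioning from the free end, tension +): N_BC = -39.6 kN, N_AB = -39.6 kN.
A_AB = 3288 mm².
A_BC = 2903 mm².
δ_AB = -39600·322/(3288·12700) = -0.3054 mm
δ_BC = -39600·840/(2903·193000) = -0.05936 mm
δ = Σδ_i = -0.3647 mm.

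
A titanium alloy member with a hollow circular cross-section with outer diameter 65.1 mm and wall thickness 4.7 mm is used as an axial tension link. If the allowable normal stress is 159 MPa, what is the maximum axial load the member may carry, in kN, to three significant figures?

142 kN

A = 891.8 mm².
P_max = σ_allow · A = 159 · 891.8 = 141800 N = 141.8 kN.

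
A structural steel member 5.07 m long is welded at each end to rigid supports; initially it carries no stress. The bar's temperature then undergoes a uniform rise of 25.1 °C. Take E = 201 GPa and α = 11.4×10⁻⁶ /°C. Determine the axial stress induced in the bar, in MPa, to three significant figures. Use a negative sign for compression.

-57.5 MPa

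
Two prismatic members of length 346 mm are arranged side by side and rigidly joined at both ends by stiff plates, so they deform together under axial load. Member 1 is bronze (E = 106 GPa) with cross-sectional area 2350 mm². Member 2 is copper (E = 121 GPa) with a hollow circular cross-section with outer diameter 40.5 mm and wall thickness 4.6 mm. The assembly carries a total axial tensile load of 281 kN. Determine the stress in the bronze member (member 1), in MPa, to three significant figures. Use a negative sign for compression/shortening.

A_2 = 518.8 mm².
Equal strain + equilibrium ⇒ each member carries load in proportion to AE: A₁E₁ = 249100000 N, A₂E₂ = 62780000 N, ΣAE = 311900000 N.
σ₁ = P·E₁/ΣAE = 281000·106000/311900000 = 95.51 MPa.

95.5 MPa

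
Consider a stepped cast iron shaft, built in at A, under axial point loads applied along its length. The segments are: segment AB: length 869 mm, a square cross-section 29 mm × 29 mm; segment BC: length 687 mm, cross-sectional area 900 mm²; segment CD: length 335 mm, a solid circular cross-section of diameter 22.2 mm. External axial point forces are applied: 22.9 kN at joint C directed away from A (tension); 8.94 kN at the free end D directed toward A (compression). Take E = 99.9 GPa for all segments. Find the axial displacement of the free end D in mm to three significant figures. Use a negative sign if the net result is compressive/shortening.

Internal axial forces (sectioning from the free end, tension +): N_CD = -8.94 kN, N_BC = 13.96 kN, N_AB = 13.96 kN.
A_AB = 841 mm².
A_CD = 387.1 mm².
δ_AB = 13960·869/(841·99900) = 0.1444 mm
δ_BC = 13960·687/(900·99900) = 0.1067 mm
δ_CD = -8940·335/(387.1·99900) = -0.07745 mm
δ = Σδ_i = 0.1736 mm.

0.174 mm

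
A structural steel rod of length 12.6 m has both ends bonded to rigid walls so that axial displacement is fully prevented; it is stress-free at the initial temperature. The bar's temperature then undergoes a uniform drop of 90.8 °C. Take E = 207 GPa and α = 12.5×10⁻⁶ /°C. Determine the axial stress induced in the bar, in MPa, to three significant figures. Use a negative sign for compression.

Free thermal expansion αLΔT = 12.5e-6 · 12600 · -90.8 = -14.3 mm.
The walls impose strain ε = −(-14.3)/12600 = 1.1350e-03; σ = Eε = 207000 · 1.1350e-03 = 234.9 MPa.

235 MPa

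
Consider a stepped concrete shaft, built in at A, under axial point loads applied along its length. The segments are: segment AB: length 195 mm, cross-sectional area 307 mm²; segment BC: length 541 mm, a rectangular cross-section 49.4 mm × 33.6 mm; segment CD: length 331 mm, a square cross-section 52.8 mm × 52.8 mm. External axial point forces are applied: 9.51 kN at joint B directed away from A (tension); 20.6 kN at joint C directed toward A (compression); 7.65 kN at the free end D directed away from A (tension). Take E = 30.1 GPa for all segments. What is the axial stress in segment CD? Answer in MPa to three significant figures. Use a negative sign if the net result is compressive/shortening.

2.74 MPa

Internal axial forces (sectioning from the free end, tension +): N_CD = 7.65 kN, N_BC = -12.95 kN, N_AB = -3.44 kN.
A_CD = 2788 mm².
σ_CD = N_CD/A_CD = 7650/2788 = 2.744 MPa.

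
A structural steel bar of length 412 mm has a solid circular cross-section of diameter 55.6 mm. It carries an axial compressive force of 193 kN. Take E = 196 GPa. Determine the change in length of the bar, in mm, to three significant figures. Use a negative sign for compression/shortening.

A = 2428 mm².
δ_mech = NL/(AE) = -193000·412/(2428·196000) = -0.1671 mm.

-0.167 mm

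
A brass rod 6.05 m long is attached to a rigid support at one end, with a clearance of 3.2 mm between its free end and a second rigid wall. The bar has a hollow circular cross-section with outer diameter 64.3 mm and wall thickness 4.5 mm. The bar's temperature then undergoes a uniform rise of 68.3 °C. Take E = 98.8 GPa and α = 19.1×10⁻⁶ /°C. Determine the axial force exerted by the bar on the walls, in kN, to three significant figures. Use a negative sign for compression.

Free thermal expansion αLΔT = 19.1e-6 · 6050 · 68.3 = 7.892 mm.
The walls engage after the gap closes; constrained expansion = 7.892 − 3.2 = 4.692 mm.
The walls impose strain ε = −(4.692)/6050 = -7.7560e-04; σ = Eε = 98800 · -7.7560e-04 = -76.63 MPa.
Wall reaction R = σ·A = -76.63·845.4 = -64780 N = -64.78 kN.

-64.8 kN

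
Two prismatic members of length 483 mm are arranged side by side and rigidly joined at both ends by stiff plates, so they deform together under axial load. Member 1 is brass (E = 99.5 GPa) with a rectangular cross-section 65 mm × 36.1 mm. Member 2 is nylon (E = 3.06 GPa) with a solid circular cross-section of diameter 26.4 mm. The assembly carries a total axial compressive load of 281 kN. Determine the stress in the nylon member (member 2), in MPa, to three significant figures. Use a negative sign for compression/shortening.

-3.66 MPa

A_1 = 2346 mm².
A_2 = 547.4 mm².
Equal strain + equilibrium ⇒ each member carries load in proportion to AE: A₁E₁ = 233500000 N, A₂E₂ = 1675000 N, ΣAE = 235200000 N.
σ₂ = P·E₂/ΣAE = -281000·3060/235200000 = -3.657 MPa.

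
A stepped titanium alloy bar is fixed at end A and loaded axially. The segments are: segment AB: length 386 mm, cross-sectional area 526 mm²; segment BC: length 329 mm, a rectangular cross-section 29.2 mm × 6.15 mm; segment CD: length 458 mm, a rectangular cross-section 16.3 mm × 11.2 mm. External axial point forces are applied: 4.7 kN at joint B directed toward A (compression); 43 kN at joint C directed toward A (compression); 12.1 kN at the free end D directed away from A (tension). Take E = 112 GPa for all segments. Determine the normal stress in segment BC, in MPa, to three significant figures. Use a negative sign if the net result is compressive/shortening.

Internal axial forces (sectioning from the free end, tension +): N_CD = 12.1 kN, N_BC = -30.9 kN, N_AB = -35.6 kN.
A_BC = 179.6 mm².
σ_BC = N_BC/A_BC = -30900/179.6 = -172.1 MPa.

-172 MPa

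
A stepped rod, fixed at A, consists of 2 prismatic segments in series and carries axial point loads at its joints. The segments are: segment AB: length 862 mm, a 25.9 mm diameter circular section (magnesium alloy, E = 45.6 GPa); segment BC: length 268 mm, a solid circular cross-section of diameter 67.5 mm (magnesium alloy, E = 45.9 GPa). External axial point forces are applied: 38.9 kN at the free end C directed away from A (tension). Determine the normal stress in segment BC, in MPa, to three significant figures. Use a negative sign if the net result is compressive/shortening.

Internal axial forces (sectioning from the free end, tension +): N_BC = 38.9 kN, N_AB = 38.9 kN.
A_BC = 3578 mm².
σ_BC = N_BC/A_BC = 38900/3578 = 10.87 MPa.

10.9 MPa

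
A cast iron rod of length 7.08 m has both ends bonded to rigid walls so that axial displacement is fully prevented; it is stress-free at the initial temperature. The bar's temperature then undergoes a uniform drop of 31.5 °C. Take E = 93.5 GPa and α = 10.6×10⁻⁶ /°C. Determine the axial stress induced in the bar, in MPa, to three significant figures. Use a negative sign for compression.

31.2 MPa

Free thermal expansion αLΔT = 10.6e-6 · 7080 · -31.5 = -2.364 mm.
The walls impose strain ε = −(-2.364)/7080 = 3.3390e-04; σ = Eε = 93500 · 3.3390e-04 = 31.22 MPa.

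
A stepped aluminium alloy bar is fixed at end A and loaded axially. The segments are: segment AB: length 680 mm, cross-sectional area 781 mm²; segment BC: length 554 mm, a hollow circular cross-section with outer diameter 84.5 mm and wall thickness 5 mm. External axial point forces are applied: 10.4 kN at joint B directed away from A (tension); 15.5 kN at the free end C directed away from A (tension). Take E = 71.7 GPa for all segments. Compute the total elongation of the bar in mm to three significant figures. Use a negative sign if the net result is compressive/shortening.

0.410 mm

Internal axial forces (sectioning from the free end, tension +): N_BC = 15.5 kN, N_AB = 25.9 kN.
A_BC = 1249 mm².
δ_AB = 25900·680/(781·71700) = 0.3145 mm
δ_BC = 15500·554/(1249·71700) = 0.0959 mm
δ = Σδ_i = 0.4104 mm.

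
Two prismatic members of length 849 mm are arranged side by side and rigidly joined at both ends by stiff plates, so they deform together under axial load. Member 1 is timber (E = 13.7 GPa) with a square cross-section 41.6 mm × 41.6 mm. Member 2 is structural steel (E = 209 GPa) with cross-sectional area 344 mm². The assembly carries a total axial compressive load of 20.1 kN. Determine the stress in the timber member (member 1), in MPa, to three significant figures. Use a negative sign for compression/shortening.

A_1 = 1731 mm².
Equal strain + equilibrium ⇒ each member carries load in proportion to AE: A₁E₁ = 23710000 N, A₂E₂ = 71900000 N, ΣAE = 95600000 N.
σ₁ = P·E₁/ΣAE = -20100·13700/95600000 = -2.88 MPa.

-2.88 MPa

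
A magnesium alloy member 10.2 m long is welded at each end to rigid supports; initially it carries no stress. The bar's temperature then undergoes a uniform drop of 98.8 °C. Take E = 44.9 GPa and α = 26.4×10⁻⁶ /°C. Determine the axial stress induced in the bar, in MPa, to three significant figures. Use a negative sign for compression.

117 MPa

Free thermal expansion αLΔT = 26.4e-6 · 10200 · -98.8 = -26.6 mm.
The walls impose strain ε = −(-26.6)/10200 = 2.6083e-03; σ = Eε = 44900 · 2.6083e-03 = 117.1 MPa.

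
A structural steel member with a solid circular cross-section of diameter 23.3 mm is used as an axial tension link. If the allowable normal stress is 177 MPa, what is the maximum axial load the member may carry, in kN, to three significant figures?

75.5 kN

A = 426.4 mm².
P_max = σ_allow · A = 177 · 426.4 = 75470 N = 75.47 kN.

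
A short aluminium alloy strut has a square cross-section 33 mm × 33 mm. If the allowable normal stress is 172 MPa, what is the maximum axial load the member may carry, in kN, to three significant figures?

187 kN

A = 1089 mm².
P_max = σ_allow · A = 172 · 1089 = 187300 N = 187.3 kN.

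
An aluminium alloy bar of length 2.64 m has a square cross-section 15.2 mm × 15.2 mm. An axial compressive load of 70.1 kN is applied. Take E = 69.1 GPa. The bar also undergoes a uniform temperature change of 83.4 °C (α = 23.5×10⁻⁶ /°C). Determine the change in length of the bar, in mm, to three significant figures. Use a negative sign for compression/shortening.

-6.42 mm

A = 231 mm².
δ_mech = NL/(AE) = -70100·2640/(231·69100) = -11.59 mm.
δ_thermal = αLΔT = 23.5e-6·2640·83.4 = 5.174 mm.
δ = δ_mech + δ_thermal = -6.418 mm.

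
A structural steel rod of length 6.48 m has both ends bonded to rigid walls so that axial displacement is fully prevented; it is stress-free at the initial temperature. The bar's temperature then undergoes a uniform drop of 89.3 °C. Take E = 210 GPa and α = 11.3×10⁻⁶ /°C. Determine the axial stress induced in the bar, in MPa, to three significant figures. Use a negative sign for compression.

212 MPa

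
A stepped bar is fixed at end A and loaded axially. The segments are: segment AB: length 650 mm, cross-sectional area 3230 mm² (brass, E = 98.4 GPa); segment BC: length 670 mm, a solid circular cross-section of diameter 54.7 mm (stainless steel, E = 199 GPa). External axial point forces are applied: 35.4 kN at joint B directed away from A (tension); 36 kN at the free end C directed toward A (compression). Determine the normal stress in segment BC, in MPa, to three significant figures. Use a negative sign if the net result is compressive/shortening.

Internal axial forces (sectioning from the free end, tension +): N_BC = -36 kN, N_AB = -0.6 kN.
A_BC = 2350 mm².
σ_BC = N_BC/A_BC = -36000/2350 = -15.32 MPa.

-15.3 MPa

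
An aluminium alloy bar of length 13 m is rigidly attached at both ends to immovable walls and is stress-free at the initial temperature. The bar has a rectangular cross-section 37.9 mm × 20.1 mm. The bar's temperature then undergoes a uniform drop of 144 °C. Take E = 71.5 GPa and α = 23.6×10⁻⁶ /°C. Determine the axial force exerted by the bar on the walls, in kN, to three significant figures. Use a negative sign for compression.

Free thermal expansion αLΔT = 23.6e-6 · 13000 · -144 = -44.18 mm.
The walls impose strain ε = −(-44.18)/13000 = 3.3984e-03; σ = Eε = 71500 · 3.3984e-03 = 243 MPa.
Wall reaction R = σ·A = 243·761.8 = 185100 N = 185.1 kN.

185 kN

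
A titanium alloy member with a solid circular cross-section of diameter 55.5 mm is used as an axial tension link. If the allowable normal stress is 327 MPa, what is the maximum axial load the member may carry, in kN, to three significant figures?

791 kN

A = 2419 mm².
P_max = σ_allow · A = 327 · 2419 = 791100 N = 791.1 kN.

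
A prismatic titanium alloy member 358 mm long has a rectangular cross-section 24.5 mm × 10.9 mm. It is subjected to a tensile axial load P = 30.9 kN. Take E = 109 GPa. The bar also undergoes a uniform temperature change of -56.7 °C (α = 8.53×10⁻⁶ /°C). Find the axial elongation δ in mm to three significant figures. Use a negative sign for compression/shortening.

A = 267.1 mm².
δ_mech = NL/(AE) = 30900·358/(267.1·109000) = 0.38 mm.
δ_thermal = αLΔT = 8.53e-6·358·-56.7 = -0.1731 mm.
δ = δ_mech + δ_thermal = 0.2069 mm.

0.207 mm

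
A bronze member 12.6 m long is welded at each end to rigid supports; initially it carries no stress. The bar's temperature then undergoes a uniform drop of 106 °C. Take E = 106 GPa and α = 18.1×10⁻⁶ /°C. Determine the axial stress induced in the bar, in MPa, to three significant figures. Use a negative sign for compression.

Free thermal expansion αLΔT = 18.1e-6 · 12600 · -106 = -24.17 mm.
The walls impose strain ε = −(-24.17)/12600 = 1.9186e-03; σ = Eε = 106000 · 1.9186e-03 = 203.4 MPa.

203 MPa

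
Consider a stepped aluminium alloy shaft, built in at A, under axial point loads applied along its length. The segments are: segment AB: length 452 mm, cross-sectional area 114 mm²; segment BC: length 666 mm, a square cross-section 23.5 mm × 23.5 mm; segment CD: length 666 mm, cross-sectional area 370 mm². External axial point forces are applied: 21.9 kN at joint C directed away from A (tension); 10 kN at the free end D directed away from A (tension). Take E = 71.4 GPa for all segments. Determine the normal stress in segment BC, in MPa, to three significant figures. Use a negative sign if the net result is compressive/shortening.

Internal axial forces (sectioning from the free end, tension +): N_CD = 10 kN, N_BC = 31.9 kN, N_AB = 31.9 kN.
A_BC = 552.2 mm².
σ_BC = N_BC/A_BC = 31900/552.2 = 57.76 MPa.

57.8 MPa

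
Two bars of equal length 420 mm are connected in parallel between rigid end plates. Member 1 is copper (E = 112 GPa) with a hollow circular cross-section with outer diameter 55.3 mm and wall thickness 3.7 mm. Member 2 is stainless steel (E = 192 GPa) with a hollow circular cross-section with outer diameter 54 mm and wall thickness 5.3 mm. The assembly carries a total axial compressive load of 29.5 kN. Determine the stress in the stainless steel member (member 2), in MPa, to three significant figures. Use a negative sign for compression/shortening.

A_1 = 599.8 mm².
A_2 = 810.9 mm².
Equal strain + equilibrium ⇒ each member carries load in proportion to AE: A₁E₁ = 67180000 N, A₂E₂ = 155700000 N, ΣAE = 222900000 N.
σ₂ = P·E₂/ΣAE = -29500·192000/222900000 = -25.41 MPa.

-25.4 MPa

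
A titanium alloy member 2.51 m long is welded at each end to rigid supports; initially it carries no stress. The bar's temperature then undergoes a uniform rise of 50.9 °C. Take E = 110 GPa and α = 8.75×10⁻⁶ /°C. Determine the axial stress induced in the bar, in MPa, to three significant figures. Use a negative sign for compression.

-49.0 MPa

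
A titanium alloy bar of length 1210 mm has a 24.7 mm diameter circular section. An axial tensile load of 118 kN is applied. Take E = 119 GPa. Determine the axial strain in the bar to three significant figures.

0.00207

A = 479.2 mm².
σ = N/A = 246.3 MPa; ε = σ/E = 246.3/119000 = 2.069e-03.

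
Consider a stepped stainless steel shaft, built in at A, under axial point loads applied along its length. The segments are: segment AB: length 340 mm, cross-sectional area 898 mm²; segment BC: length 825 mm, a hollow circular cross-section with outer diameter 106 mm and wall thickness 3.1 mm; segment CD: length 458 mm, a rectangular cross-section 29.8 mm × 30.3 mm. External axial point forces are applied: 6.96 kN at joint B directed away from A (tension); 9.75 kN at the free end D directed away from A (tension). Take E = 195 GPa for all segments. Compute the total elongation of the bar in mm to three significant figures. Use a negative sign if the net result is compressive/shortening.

Internal axial forces (sectioning from the free end, tension +): N_CD = 9.75 kN, N_BC = 9.75 kN, N_AB = 16.71 kN.
A_BC = 1002 mm².
A_CD = 902.9 mm².
δ_AB = 16710·340/(898·195000) = 0.03244 mm
δ_BC = 9750·825/(1002·195000) = 0.04116 mm
δ_CD = 9750·458/(902.9·195000) = 0.02536 mm
δ = Σδ_i = 0.09897 mm.

0.0990 mm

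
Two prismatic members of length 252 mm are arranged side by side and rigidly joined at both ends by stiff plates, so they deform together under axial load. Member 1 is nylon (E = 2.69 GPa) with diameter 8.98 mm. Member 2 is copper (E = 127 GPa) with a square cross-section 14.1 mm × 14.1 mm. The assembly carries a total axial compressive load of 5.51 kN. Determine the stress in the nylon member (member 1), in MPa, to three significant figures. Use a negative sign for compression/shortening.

-0.583 MPa

A_1 = 63.33 mm².
A_2 = 198.8 mm².
Equal strain + equilibrium ⇒ each member carries load in proportion to AE: A₁E₁ = 170400 N, A₂E₂ = 25250000 N, ΣAE = 25420000 N.
σ₁ = P·E₁/ΣAE = -5510·2690/25420000 = -0.5831 MPa.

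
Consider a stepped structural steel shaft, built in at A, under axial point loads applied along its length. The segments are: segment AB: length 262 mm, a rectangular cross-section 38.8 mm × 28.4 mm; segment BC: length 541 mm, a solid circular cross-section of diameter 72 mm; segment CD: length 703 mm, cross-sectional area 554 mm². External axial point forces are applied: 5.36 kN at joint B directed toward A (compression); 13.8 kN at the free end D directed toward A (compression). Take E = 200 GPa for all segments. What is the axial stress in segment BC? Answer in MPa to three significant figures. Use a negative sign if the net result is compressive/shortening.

Internal axial forces (sectioning from the free end, tension +): N_CD = -13.8 kN, N_BC = -13.8 kN, N_AB = -19.16 kN.
A_BC = 4072 mm².
σ_BC = N_BC/A_BC = -13800/4072 = -3.389 MPa.

-3.39 MPa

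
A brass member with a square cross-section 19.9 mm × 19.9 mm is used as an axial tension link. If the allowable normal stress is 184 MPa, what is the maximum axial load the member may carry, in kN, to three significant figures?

72.9 kN

A = 396 mm².
P_max = σ_allow · A = 184 · 396 = 72870 N = 72.87 kN.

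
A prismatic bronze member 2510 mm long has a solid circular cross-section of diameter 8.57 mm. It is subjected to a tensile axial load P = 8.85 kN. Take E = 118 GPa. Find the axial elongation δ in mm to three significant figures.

A = 57.68 mm².
δ_mech = NL/(AE) = 8850·2510/(57.68·118000) = 3.263 mm.

3.26 mm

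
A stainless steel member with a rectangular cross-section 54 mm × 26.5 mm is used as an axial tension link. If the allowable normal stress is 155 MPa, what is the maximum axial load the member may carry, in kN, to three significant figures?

A = 1431 mm².
P_max = σ_allow · A = 155 · 1431 = 221800 N = 221.8 kN.

222 kN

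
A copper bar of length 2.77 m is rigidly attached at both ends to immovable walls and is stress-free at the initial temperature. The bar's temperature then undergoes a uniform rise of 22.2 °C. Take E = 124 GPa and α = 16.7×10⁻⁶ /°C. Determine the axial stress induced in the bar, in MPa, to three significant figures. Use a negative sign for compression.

-46.0 MPa

Free thermal expansion αLΔT = 16.7e-6 · 2770 · 22.2 = 1.027 mm.
The walls impose strain ε = −(1.027)/2770 = -3.7074e-04; σ = Eε = 124000 · -3.7074e-04 = -45.97 MPa.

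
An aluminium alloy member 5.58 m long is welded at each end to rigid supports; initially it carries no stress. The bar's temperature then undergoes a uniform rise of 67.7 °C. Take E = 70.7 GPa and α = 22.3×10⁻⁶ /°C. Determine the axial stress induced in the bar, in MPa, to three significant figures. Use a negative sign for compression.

-107 MPa

Free thermal expansion αLΔT = 22.3e-6 · 5580 · 67.7 = 8.424 mm.
The walls impose strain ε = −(8.424)/5580 = -1.5097e-03; σ = Eε = 70700 · -1.5097e-03 = -106.7 MPa.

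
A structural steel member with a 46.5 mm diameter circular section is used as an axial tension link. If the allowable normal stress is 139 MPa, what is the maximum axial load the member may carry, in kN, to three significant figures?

A = 1698 mm².
P_max = σ_allow · A = 139 · 1698 = 236100 N = 236.1 kN.

236 kN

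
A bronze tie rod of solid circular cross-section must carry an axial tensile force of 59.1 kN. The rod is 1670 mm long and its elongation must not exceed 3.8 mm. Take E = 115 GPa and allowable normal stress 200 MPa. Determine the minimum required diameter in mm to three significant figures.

Required area A ≥ P/σ_allow = 59100/200 = 295.5 mm².
For a solid circular section, d ≥ √(4A/π) = 19.4 mm.
Elongation limit: A ≥ PL/(Eδ_allow) = 59100·1670/(115000·3.8) = 225.9 mm² ⇒ d ≥ 16.96 mm.
The stress limit governs.

19.4 mm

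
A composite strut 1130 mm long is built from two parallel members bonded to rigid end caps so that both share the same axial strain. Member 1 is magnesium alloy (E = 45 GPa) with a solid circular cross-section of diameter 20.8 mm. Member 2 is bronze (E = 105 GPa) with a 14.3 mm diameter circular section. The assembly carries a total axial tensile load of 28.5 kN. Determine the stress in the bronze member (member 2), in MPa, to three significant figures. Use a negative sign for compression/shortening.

93.1 MPa

A_1 = 339.8 mm².
A_2 = 160.6 mm².
Equal strain + equilibrium ⇒ each member carries load in proportion to AE: A₁E₁ = 15290000 N, A₂E₂ = 16860000 N, ΣAE = 32150000 N.
σ₂ = P·E₂/ΣAE = 28500·105000/32150000 = 93.07 MPa.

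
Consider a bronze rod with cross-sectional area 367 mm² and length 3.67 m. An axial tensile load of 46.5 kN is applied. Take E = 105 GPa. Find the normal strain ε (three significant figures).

0.00121

σ = N/A = 126.7 MPa; ε = σ/E = 126.7/105000 = 1.207e-03.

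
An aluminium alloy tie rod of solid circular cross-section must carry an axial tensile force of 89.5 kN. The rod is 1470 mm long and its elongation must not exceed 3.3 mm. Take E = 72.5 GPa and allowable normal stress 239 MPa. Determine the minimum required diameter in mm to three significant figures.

Required area A ≥ P/σ_allow = 89500/239 = 374.5 mm².
For a solid circular section, d ≥ √(4A/π) = 21.84 mm.
Elongation limit: A ≥ PL/(Eδ_allow) = 89500·1470/(72500·3.3) = 549.9 mm² ⇒ d ≥ 26.46 mm.
The elongation limit governs.

26.5 mm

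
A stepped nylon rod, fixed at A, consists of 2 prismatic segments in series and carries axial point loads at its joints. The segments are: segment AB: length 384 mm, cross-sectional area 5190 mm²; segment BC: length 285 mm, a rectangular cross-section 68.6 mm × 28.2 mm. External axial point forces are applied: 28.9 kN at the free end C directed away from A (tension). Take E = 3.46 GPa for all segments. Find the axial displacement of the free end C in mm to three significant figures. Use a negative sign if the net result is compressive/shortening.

1.85 mm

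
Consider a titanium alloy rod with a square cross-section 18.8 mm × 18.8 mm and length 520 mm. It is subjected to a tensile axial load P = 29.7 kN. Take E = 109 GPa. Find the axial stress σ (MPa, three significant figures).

84.0 MPa

A = 353.4 mm².
σ = N/A = 29700/353.4 = 84.03 MPa.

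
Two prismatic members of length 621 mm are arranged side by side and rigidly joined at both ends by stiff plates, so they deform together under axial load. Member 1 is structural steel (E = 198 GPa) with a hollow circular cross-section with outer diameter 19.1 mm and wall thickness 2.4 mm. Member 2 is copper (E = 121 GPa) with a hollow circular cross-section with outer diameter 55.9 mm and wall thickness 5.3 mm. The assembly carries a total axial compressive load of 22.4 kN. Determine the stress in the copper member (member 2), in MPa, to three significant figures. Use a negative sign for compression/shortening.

A_1 = 125.9 mm².
A_2 = 842.5 mm².
Equal strain + equilibrium ⇒ each member carries load in proportion to AE: A₁E₁ = 24930000 N, A₂E₂ = 101900000 N, ΣAE = 126900000 N.
σ₂ = P·E₂/ΣAE = -22400·121000/126900000 = -21.36 MPa.

-21.4 MPa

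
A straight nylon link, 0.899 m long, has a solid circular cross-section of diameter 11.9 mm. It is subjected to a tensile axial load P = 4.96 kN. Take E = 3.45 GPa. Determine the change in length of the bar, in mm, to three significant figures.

A = 111.2 mm².
δ_mech = NL/(AE) = 4960·899/(111.2·3450) = 11.62 mm.

11.6 mm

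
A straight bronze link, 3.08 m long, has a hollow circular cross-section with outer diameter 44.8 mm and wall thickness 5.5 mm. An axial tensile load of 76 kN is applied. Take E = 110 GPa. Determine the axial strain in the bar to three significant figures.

A = 679.1 mm².
σ = N/A = 111.9 MPa; ε = σ/E = 111.9/110000 = 1.017e-03.

0.00102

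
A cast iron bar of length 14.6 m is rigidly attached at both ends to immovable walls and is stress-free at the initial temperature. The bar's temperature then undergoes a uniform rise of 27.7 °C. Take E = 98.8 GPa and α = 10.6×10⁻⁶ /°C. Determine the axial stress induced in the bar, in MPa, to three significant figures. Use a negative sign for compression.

-29.0 MPa

Free thermal expansion αLΔT = 10.6e-6 · 14600 · 27.7 = 4.287 mm.
The walls impose strain ε = −(4.287)/14600 = -2.9362e-04; σ = Eε = 98800 · -2.9362e-04 = -29.01 MPa.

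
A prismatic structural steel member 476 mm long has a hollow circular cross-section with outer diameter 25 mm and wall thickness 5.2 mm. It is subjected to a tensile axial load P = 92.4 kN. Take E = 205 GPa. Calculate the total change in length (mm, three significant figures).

0.663 mm

A = 323.5 mm².
δ_mech = NL/(AE) = 92400·476/(323.5·205000) = 0.6633 mm.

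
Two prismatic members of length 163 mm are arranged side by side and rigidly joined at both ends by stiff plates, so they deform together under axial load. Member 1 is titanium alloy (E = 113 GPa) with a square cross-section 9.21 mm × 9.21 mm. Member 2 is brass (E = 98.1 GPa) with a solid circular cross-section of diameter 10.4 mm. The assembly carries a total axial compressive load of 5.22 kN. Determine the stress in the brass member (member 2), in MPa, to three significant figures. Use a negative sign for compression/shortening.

-28.6 MPa

A_1 = 84.82 mm².
A_2 = 84.95 mm².
Equal strain + equilibrium ⇒ each member carries load in proportion to AE: A₁E₁ = 9585000 N, A₂E₂ = 8333000 N, ΣAE = 17920000 N.
σ₂ = P·E₂/ΣAE = -5220·98100/17920000 = -28.58 MPa.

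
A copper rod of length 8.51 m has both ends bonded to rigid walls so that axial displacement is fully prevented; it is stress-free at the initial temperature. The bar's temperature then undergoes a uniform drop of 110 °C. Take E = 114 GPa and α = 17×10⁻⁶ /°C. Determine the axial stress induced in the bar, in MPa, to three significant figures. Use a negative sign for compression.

Free thermal expansion αLΔT = 17e-6 · 8510 · -110 = -15.91 mm.
The walls impose strain ε = −(-15.91)/8510 = 1.8700e-03; σ = Eε = 114000 · 1.8700e-03 = 213.2 MPa.

213 MPa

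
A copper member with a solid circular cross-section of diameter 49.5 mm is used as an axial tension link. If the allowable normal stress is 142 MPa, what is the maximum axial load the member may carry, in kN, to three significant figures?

273 kN

A = 1924 mm².
P_max = σ_allow · A = 142 · 1924 = 273300 N = 273.3 kN.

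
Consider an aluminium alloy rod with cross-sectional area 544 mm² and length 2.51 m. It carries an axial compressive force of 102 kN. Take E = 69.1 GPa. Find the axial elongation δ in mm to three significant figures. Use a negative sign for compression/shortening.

δ_mech = NL/(AE) = -102000·2510/(544·69100) = -6.811 mm.

-6.81 mm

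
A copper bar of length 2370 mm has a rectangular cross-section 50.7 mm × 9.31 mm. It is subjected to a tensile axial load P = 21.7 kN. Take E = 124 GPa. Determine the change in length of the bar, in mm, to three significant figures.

0.879 mm

A = 472 mm².
δ_mech = NL/(AE) = 21700·2370/(472·124000) = 0.8787 mm.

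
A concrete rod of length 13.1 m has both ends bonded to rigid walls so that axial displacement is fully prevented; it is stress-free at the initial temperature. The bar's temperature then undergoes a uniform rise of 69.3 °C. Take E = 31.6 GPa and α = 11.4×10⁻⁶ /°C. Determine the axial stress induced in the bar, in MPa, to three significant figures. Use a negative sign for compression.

-25.0 MPa

Free thermal expansion αLΔT = 11.4e-6 · 13100 · 69.3 = 10.35 mm.
The walls impose strain ε = −(10.35)/13100 = -7.9002e-04; σ = Eε = 31600 · -7.9002e-04 = -24.96 MPa.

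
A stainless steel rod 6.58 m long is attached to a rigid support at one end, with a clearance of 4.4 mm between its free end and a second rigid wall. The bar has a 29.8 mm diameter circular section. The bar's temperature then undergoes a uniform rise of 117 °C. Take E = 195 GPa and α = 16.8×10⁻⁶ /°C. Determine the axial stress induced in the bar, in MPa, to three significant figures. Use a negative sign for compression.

-253 MPa

Free thermal expansion αLΔT = 16.8e-6 · 6580 · 117 = 12.93 mm.
The walls engage after the gap closes; constrained expansion = 12.93 − 4.4 = 8.534 mm.
The walls impose strain ε = −(8.534)/6580 = -1.2969e-03; σ = Eε = 195000 · -1.2969e-03 = -252.9 MPa.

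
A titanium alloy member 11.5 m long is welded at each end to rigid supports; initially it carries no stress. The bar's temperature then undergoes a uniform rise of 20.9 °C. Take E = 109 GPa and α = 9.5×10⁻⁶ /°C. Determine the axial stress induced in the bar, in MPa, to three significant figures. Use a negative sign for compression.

Free thermal expansion αLΔT = 9.5e-6 · 11500 · 20.9 = 2.283 mm.
The walls impose strain ε = −(2.283)/11500 = -1.9855e-04; σ = Eε = 109000 · -1.9855e-04 = -21.64 MPa.

-21.6 MPa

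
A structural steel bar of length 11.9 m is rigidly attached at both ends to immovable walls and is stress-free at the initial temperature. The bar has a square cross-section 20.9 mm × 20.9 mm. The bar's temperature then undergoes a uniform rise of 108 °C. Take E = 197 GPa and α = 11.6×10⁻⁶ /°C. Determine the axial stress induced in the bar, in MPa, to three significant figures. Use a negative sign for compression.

Free thermal expansion αLΔT = 11.6e-6 · 11900 · 108 = 14.91 mm.
The walls impose strain ε = −(14.91)/11900 = -1.2528e-03; σ = Eε = 197000 · -1.2528e-03 = -246.8 MPa.

-247 MPa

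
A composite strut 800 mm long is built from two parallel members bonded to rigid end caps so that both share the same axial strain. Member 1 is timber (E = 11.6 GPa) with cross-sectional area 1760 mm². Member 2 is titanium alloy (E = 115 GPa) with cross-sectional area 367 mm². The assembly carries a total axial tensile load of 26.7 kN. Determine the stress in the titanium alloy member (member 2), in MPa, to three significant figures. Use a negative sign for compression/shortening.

Equal strain + equilibrium ⇒ each member carries load in proportion to AE: A₁E₁ = 20420000 N, A₂E₂ = 42200000 N, ΣAE = 62620000 N.
σ₂ = P·E₂/ΣAE = 26700·115000/62620000 = 49.03 MPa.

49.0 MPa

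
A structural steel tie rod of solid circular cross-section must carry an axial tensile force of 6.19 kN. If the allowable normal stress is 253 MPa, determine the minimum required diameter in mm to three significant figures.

Required area A ≥ P/σ_allow = 6190/253 = 24.47 mm².
For a solid circular section, d ≥ √(4A/π) = 5.581 mm.

5.58 mm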